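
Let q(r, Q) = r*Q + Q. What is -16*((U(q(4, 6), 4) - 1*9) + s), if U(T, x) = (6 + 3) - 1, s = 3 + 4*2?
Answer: -160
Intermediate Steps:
q(r, Q) = Q + Q*r (q(r, Q) = Q*r + Q = Q + Q*r)
s = 11 (s = 3 + 8 = 11)
U(T, x) = 8 (U(T, x) = 9 - 1 = 8)
-16*((U(q(4, 6), 4) - 1*9) + s) = -16*((8 - 1*9) + 11) = -16*((8 - 9) + 11) = -16*(-1 + 11) = -16*10 = -160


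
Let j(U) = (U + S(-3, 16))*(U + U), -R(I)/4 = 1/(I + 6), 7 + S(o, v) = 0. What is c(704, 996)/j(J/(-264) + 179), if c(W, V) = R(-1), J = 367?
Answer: -139392/10559637245 ≈ -1.3200e-5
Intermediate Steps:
S(o, v) = -7 (S(o, v) = -7 + 0 = -7)
R(I) = -4/(6 + I) (R(I) = -4/(I + 6) = -4/(6 + I))
c(W, V) = -⅘ (c(W, V) = -4/(6 - 1) = -4/5 = -4*⅕ = -⅘)
j(U) = 2*U*(-7 + U) (j(U) = (U - 7)*(U + U) = (-7 + U)*(2*U) = 2*U*(-7 + U))
c(704, 996)/j(J/(-264) + 179) = -4*1/(2*(-7 + (367/(-264) + 179))*(367/(-264) + 179))/5 = -4*1/(2*(-7 + (367*(-1/264) + 179))*(367*(-1/264) + 179))/5 = -4*1/(2*(-7 + (-367/264 + 179))*(-367/264 + 179))/5 = -4*132/(46889*(-7 + 46889/264))/5 = -4/(5*(2*(46889/264)*(45041/264))) = -4/(5*2111927449/34848) = -⅘*34848/2111927449 = -139392/10559637245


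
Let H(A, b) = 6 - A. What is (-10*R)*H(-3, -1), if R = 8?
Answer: -720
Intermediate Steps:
(-10*R)*H(-3, -1) = (-10*8)*(6 - 1*(-3)) = -80*(6 + 3) = -80*9 = -720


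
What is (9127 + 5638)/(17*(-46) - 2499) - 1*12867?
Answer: -42231392/3281 ≈ -12872.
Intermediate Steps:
(9127 + 5638)/(17*(-46) - 2499) - 1*12867 = 14765/(-782 - 2499) - 12867 = 14765/(-3281) - 12867 = 14765*(-1/3281) - 12867 = -14765/3281 - 12867 = -42231392/3281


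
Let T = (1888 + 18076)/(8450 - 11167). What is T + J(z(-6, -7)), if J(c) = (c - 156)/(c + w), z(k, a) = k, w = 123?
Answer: -23726/2717 ≈ -8.7324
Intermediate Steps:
T = -19964/2717 (T = 19964/(-2717) = 19964*(-1/2717) = -19964/2717 ≈ -7.3478)
J(c) = (-156 + c)/(123 + c) (J(c) = (c - 156)/(c + 123) = (-156 + c)/(123 + c))
T + J(z(-6, -7)) = -19964/2717 + (-156 - 6)/(123 - 6) = -19964/2717 - 162/117 = -19964/2717 + (1/117)*(-162) = -19964/2717 - 18/13 = -23726/2717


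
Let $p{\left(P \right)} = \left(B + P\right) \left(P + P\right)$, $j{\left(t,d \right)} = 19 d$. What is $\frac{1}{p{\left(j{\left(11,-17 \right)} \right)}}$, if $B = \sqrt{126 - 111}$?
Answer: $\frac{1}{208628} + \frac{\sqrt{15}}{67386844} \approx 4.8507 \cdot 10^{-6}$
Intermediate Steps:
$B = \sqrt{15} \approx 3.873$
$p{\left(P \right)} = 2 P \left(P + \sqrt{15}\right)$ ($p{\left(P \right)} = \left(\sqrt{15} + P\right) \left(P + P\right) = \left(P + \sqrt{15}\right) 2 P = 2 P \left(P + \sqrt{15}\right)$)
$\frac{1}{p{\left(j{\left(11,-17 \right)} \right)}} = \frac{1}{2 \cdot 19 \left(-17\right) \left(19 \left(-17\right) + \sqrt{15}\right)} = \frac{1}{2 \left(-323\right) \left(-323 + \sqrt{15}\right)} = \frac{1}{208658 - 646 \sqrt{15}}$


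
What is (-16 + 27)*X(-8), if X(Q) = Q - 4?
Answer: -132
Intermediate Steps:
X(Q) = -4 + Q
(-16 + 27)*X(-8) = (-16 + 27)*(-4 - 8) = 11*(-12) = -132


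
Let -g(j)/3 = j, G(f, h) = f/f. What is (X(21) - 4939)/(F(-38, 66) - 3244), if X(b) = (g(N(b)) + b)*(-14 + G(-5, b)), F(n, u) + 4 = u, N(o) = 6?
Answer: 2489/1591 ≈ 1.5644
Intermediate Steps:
F(n, u) = -4 + u
G(f, h) = 1
g(j) = -3*j
X(b) = 234 - 13*b (X(b) = (-3*6 + b)*(-14 + 1) = (-18 + b)*(-13) = 234 - 13*b)
(X(21) - 4939)/(F(-38, 66) - 3244) = ((234 - 13*21) - 4939)/((-4 + 66) - 3244) = ((234 - 273) - 4939)/(62 - 3244) = (-39 - 4939)/(-3182) = -4978*(-1/3182) = 2489/1591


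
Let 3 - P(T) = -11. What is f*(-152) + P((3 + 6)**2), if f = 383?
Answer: -58202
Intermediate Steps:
P(T) = 14 (P(T) = 3 - 1*(-11) = 3 + 11 = 14)
f*(-152) + P((3 + 6)**2) = 383*(-152) + 14 = -58216 + 14 = -58202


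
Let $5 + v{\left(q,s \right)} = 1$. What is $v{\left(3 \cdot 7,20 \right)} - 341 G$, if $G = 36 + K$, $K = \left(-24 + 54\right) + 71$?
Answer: $-46721$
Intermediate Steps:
$v{\left(q,s \right)} = -4$ ($v{\left(q,s \right)} = -5 + 1 = -4$)
$K = 101$ ($K = 30 + 71 = 101$)
$G = 137$ ($G = 36 + 101 = 137$)
$v{\left(3 \cdot 7,20 \right)} - 341 G = -4 - 46717 = -46721$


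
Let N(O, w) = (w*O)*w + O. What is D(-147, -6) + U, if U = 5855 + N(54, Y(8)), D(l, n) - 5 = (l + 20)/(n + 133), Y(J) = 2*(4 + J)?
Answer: 37017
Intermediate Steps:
Y(J) = 8 + 2*J
D(l, n) = 5 + (20 + l)/(133 + n) (D(l, n) = 5 + (l + 20)/(n + 133) = 5 + (20 + l)/(133 + n))
N(O, w) = O + O*w² (N(O, w) = (O*w)*w + O = O*w² + O = O + O*w²)
U = 37013 (U = 5855 + 54*(1 + (8 + 2*8)²) = 5855 + 54*(1 + (8 + 16)²) = 5855 + 54*(1 + 24²) = 5855 + 54*(1 + 576) = 5855 + 54*577 = 5855 + 31158 = 37013)
D(-147, -6) + U = (685 - 147 + 5*(-6))/(133 - 6) + 37013 = (685 - 147 - 30)/127 + 37013 = (1/127)*508 + 37013 = 4 + 37013 = 37017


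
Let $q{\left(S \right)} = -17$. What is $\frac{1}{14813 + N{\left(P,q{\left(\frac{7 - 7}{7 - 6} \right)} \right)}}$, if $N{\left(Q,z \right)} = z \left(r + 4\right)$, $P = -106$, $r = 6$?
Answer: $\frac{1}{14643} \approx 6.8292 \cdot 10^{-5}$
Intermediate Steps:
$N{\left(Q,z \right)} = 10 z$ ($N{\left(Q,z \right)} = z \left(6 + 4\right) = z 10 = 10 z$)
$\frac{1}{14813 + N{\left(P,q{\left(\frac{7 - 7}{7 - 6} \right)} \right)}} = \frac{1}{14813 + 10 \left(-17\right)} = \frac{1}{14813 - 170} = \frac{1}{14643}$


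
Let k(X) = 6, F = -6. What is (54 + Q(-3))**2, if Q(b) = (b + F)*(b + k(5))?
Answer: 729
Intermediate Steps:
Q(b) = (-6 + b)*(6 + b) (Q(b) = (b - 6)*(b + 6) = (-6 + b)*(6 + b))
(54 + Q(-3))**2 = (54 + (-36 + (-3)**2))**2 = (54 + (-36 + 9))**2 = (54 - 27)**2 = 27**2 = 729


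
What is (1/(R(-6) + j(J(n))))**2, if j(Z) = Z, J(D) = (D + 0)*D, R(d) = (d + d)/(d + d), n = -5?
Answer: 1/676 ≈ 0.0014793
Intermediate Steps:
R(d) = 1 (R(d) = (2*d)/((2*d)) = (2*d)*(1/(2*d)) = 1)
J(D) = D**2 (J(D) = D*D = D**2)
(1/(R(-6) + j(J(n))))**2 = (1/(1 + (-5)**2))**2 = (1/(1 + 25))**2 = (1/26)**2 = 1/676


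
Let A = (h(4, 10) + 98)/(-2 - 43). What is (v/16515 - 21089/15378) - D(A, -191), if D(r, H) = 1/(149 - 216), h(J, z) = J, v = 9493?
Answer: -4433410519/5671944630 ≈ -0.78164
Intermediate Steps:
A = -34/15 (A = (4 + 98)/(-2 - 43) = 102/(-45) = 102*(-1/45) = -34/15 ≈ -2.2667)
D(r, H) = -1/67 (D(r, H) = 1/(-67) = -1/67)
(v/16515 - 21089/15378) - D(A, -191) = (9493/16515 - 21089/15378) - 1*(-1/67) = (9493*(1/16515) - 21089*1/15378) + 1/67 = (9493/16515 - 21089/15378) + 1/67 = -67433827/84655890 + 1/67 = -4433410519/5671944630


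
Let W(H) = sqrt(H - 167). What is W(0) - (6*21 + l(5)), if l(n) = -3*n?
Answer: -111 + I*sqrt(167) ≈ -111.0 + 12.923*I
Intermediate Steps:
W(H) = sqrt(-167 + H)
W(0) - (6*21 + l(5)) = sqrt(-167 + 0) - (6*21 - 3*5) = sqrt(-167) - (126 - 15) = I*sqrt(167) - 1*111 = I*sqrt(167) - 111 = -111 + I*sqrt(167)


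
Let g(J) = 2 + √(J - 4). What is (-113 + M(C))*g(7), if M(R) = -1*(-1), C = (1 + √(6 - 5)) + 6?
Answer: -224 - 112*√3 ≈ -417.99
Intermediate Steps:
g(J) = 2 + √(-4 + J)
C = 8 (C = (1 + √1) + 6 = (1 + 1) + 6 = 2 + 6 = 8)
M(R) = 1
(-113 + M(C))*g(7) = (-113 + 1)*(2 + √(-4 + 7)) = -112*(2 + √3) = -224 - 112*√3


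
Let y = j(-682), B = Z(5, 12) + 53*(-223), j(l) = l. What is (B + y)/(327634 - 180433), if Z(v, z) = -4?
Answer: -12505/147201 ≈ -0.084952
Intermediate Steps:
B = -11823 (B = -4 + 53*(-223) = -4 - 11819 = -11823)
y = -682
(B + y)/(327634 - 180433) = (-11823 - 682)/(327634 - 180433) = -12505/147201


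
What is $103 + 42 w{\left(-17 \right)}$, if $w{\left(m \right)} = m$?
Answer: $-611$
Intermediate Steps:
$103 + 42 w{\left(-17 \right)} = 103 + 42 \left(-17\right) = 103 - 714 = -611$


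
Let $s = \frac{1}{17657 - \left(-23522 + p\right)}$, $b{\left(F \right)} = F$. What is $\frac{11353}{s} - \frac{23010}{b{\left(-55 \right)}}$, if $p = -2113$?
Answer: $\frac{5406439438}{11} \approx 4.9149 \cdot 10^{8}$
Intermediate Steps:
$s = \frac{1}{43292}$ ($s = \frac{1}{17657 + \left(23522 - -2113\right)} = \frac{1}{17657 + \left(23522 + 2113\right)} = \frac{1}{17657 + 25635} = \frac{1}{43292} \approx 2.3099 \cdot 10^{-5}$)
$\frac{11353}{s} - \frac{23010}{b{\left(-55 \right)}} = 11353 \frac{1}{\frac{1}{43292}} - \frac{23010}{-55} = 11353 \cdot 43292 - - \frac{4602}{11} = 491494076 + \frac{4602}{11} = \frac{5406439438}{11}$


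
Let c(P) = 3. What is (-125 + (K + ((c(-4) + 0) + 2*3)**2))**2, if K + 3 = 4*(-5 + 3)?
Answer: 3025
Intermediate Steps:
K = -11 (K = -3 + 4*(-5 + 3) = -3 + 4*(-2) = -3 - 8 = -11)
(-125 + (K + ((c(-4) + 0) + 2*3)**2))**2 = (-125 + (-11 + ((3 + 0) + 2*3)**2))**2 = (-125 + (-11 + (3 + 6)**2))**2 = (-125 + (-11 + 9**2))**2 = (-125 + (-11 + 81))**2 = (-125 + 70)**2 = (-55)**2 = 3025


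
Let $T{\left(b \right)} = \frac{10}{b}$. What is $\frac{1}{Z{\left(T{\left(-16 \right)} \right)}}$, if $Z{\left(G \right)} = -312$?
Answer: $- \frac{1}{312} \approx -0.0032051$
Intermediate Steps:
$\frac{1}{Z{\left(T{\left(-16 \right)} \right)}} = \frac{1}{-312} = - \frac{1}{312}$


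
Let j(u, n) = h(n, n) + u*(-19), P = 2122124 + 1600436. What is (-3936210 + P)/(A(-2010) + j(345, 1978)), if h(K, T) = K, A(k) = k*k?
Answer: -213650/4035523 ≈ -0.052942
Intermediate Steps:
A(k) = k²
P = 3722560
j(u, n) = n - 19*u (j(u, n) = n + u*(-19) = n - 19*u)
(-3936210 + P)/(A(-2010) + j(345, 1978)) = (-3936210 + 3722560)/((-2010)² + (1978 - 19*345)) = -213650/(4040100 + (1978 - 6555)) = -213650/(4040100 - 4577) = -213650/4035523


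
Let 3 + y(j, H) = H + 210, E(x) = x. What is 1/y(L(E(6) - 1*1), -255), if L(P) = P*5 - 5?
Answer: -1/48 ≈ -0.020833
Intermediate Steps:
L(P) = -5 + 5*P (L(P) = 5*P - 5 = -5 + 5*P)
y(j, H) = 207 + H (y(j, H) = -3 + (H + 210) = -3 + (210 + H) = 207 + H)
1/y(L(E(6) - 1*1), -255) = 1/(207 - 255) = 1/(-48) = -1/48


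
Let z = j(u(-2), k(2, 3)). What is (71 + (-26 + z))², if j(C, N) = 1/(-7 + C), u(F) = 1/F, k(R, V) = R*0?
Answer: 452929/225 ≈ 2013.0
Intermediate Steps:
k(R, V) = 0
u(F) = 1/F
z = -2/15 (z = 1/(-7 + 1/(-2)) = 1/(-7 - ½) = 1/(-15/2) = -2/15 ≈ -0.13333)
(71 + (-26 + z))² = (71 + (-26 - 2/15))² = (71 - 392/15)² = (673/15)² = 452929/225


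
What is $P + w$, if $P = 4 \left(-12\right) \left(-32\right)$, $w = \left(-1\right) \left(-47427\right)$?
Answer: $48963$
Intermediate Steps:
$w = 47427$
$P = 1536$ ($P = \left(-48\right) \left(-32\right) = 1536$)
$P + w = 1536 + 47427 = 48963$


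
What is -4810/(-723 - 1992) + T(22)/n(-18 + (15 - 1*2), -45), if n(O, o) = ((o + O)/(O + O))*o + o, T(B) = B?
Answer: 41299/24435 ≈ 1.6902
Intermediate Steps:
n(O, o) = o + o*(O + o)/(2*O) (n(O, o) = ((O + o)/((2*O)))*o + o = ((O + o)*(1/(2*O)))*o + o = ((O + o)/(2*O))*o + o = o*(O + o)/(2*O) + o = o + o*(O + o)/(2*O))
-4810/(-723 - 1992) + T(22)/n(-18 + (15 - 1*2), -45) = -4810/(-723 - 1992) + 22/(((½)*(-45)*(-45 + 3*(-18 + (15 - 1*2)))/(-18 + (15 - 1*2)))) = -4810/(-2715) + 22/(((½)*(-45)*(-45 + 3*(-18 + (15 - 2)))/(-18 + (15 - 2)))) = -4810*(-1/2715) + 22/(((½)*(-45)*(-45 + 3*(-18 + 13))/(-18 + 13))) = 962/543 + 22/(((½)*(-45)*(-45 + 3*(-5))/(-5))) = 962/543 + 22/(((½)*(-45)*(-⅕)*(-45 - 15))) = 962/543 + 22/(((½)*(-45)*(-⅕)*(-60))) = 962/543 + 22/(-270) = 962/543 + 22*(-1/270) = 962/543 - 11/135 = 41299/24435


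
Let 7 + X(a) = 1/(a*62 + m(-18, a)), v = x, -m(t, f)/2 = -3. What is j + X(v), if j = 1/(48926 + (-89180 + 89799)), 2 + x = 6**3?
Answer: -4603559491/657660330 ≈ -6.9999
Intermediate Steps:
m(t, f) = 6 (m(t, f) = -2*(-3) = 6)
x = 214 (x = -2 + 6**3 = -2 + 216 = 214)
v = 214
X(a) = -7 + 1/(6 + 62*a) (X(a) = -7 + 1/(a*62 + 6) = -7 + 1/(62*a + 6) = -7 + 1/(6 + 62*a))
j = 1/49545 (j = 1/(48926 + 619) = 1/49545 ≈ 2.0184e-5)
j + X(v) = 1/49545 + (-41 - 434*214)/(2*(3 + 31*214)) = 1/49545 + (-41 - 92876)/(2*(3 + 6634)) = 1/49545 + (1/2)*(-92917)/6637 = 1/49545 + (1/2)*(1/6637)*(-92917) = 1/49545 - 92917/13274 = -4603559491/657660330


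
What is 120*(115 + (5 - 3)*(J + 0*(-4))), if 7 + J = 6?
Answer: 13560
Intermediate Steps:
J = -1 (J = -7 + 6 = -1)
120*(115 + (5 - 3)*(J + 0*(-4))) = 120*(115 + (5 - 3)*(-1 + 0*(-4))) = 120*(115 + 2*(-1 + 0)) = 120*(115 + 2*(-1)) = 120*(115 - 2) = 120*113 = 13560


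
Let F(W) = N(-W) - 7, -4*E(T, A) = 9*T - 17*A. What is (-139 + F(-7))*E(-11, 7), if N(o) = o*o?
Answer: -10573/2 ≈ -5286.5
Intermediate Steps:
N(o) = o**2
E(T, A) = -9*T/4 + 17*A/4 (E(T, A) = -(9*T - 17*A)/4 = -(-17*A + 9*T)/4 = -9*T/4 + 17*A/4)
F(W) = -7 + W**2 (F(W) = (-W)**2 - 7 = W**2 - 7 = -7 + W**2)
(-139 + F(-7))*E(-11, 7) = (-139 + (-7 + (-7)**2))*(-9/4*(-11) + (17/4)*7) = (-139 + (-7 + 49))*(99/4 + 119/4) = (-139 + 42)*(109/2) = -97*109/2 = -10573/2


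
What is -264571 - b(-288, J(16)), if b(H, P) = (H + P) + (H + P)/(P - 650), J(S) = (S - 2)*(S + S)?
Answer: -26737751/101 ≈ -2.6473e+5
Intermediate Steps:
J(S) = 2*S*(-2 + S) (J(S) = (-2 + S)*(2*S) = 2*S*(-2 + S))
b(H, P) = H + P + (H + P)/(-650 + P) (b(H, P) = (H + P) + (H + P)/(-650 + P) = H + P + (H + P)/(-650 + P))
-264571 - b(-288, J(16)) = -264571 - ((2*16*(-2 + 16))² - 649*(-288) - 1298*16*(-2 + 16) - 576*16*(-2 + 16))/(-650 + 2*16*(-2 + 16)) = -264571 - ((2*16*14)² + 186912 - 1298*16*14 - 576*16*14)/(-650 + 2*16*14) = -264571 - (448² + 186912 - 649*448 - 288*448)/(-650 + 448) = -264571 - (200704 + 186912 - 290752 - 129024)/(-202) = -264571 - (-1)*(-32160)/202 = -264571 - 1*16080/101 = -264571 - 16080/101 = -26737751/101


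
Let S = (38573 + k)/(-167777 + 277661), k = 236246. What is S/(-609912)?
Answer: -274819/67019570208 ≈ -4.1006e-6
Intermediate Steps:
S = 274819/109884 (S = (38573 + 236246)/(-167777 + 277661) = 274819/109884 ≈ 2.5010)
S/(-609912) = (274819/109884)/(-609912) = (274819/109884)*(-1/609912) = -274819/67019570208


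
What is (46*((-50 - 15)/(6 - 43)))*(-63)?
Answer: -188370/37 ≈ -5091.1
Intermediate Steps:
(46*((-50 - 15)/(6 - 43)))*(-63) = (46*(-65/(-37)))*(-63) = (46*(-65*(-1/37)))*(-63) = (46*(65/37))*(-63) = (2990/37)*(-63) = -188370/37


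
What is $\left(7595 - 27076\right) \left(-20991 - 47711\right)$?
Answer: $1338383662$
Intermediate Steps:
$\left(7595 - 27076\right) \left(-20991 - 47711\right) = \left(-19481\right) \left(-68702\right) = 1338383662$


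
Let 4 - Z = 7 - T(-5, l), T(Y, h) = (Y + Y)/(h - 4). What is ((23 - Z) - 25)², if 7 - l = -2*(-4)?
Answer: 1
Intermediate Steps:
l = -1 (l = 7 - (-2)*(-4) = 7 - 1*8 = 7 - 8 = -1)
T(Y, h) = 2*Y/(-4 + h) (T(Y, h) = (2*Y)/(-4 + h) = 2*Y/(-4 + h))
Z = -1 (Z = 4 - (7 - 2*(-5)/(-4 - 1)) = 4 - (7 - 2*(-5)/(-5)) = 4 - (7 - 2*(-5)*(-1)/5) = 4 - (7 - 1*2) = 4 - (7 - 2) = 4 - 1*5 = 4 - 5 = -1)
((23 - Z) - 25)² = ((23 - 1*(-1)) - 25)² = ((23 + 1) - 25)² = (24 - 25)² = (-1)² = 1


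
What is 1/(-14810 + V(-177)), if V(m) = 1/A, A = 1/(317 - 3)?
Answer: -1/14496 ≈ -6.8985e-5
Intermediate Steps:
A = 1/314 ≈ 0.0031847
V(m) = 314 (V(m) = 1/(1/314) = 314)
1/(-14810 + V(-177)) = 1/(-14810 + 314) = 1/(-14496) = -1/14496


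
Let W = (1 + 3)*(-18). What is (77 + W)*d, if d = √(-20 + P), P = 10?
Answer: 5*I*√10 ≈ 15.811*I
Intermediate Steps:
d = I*√10 (d = √(-20 + 10) = √(-10) = I*√10 ≈ 3.1623*I)
W = -72 (W = 4*(-18) = -72)
(77 + W)*d = (77 - 72)*(I*√10) = 5*(I*√10) = 5*I*√10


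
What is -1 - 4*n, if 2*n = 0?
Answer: -1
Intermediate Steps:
n = 0 (n = (½)*0 = 0)
-1 - 4*n = -1 - 4*0 = -1 + 0 = -1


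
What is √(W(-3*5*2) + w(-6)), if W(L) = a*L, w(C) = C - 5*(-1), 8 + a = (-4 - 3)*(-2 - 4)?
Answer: I*√1021 ≈ 31.953*I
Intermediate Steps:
a = 34 (a = -8 + (-4 - 3)*(-2 - 4) = -8 - 7*(-6) = -8 + 42 = 34)
w(C) = 5 + C (w(C) = C + 5 = 5 + C)
W(L) = 34*L
√(W(-3*5*2) + w(-6)) = √(34*(-3*5*2) + (5 - 6)) = √(34*(-15*2) - 1) = √(34*(-30) - 1) = √(-1020 - 1) = √(-1021) = I*√1021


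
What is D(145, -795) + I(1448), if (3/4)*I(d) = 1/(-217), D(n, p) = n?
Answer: 94391/651 ≈ 144.99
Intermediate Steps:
I(d) = -4/651 (I(d) = (4/3)/(-217) = (4/3)*(-1/217) = -4/651)
D(145, -795) + I(1448) = 145 - 4/651 = 94391/651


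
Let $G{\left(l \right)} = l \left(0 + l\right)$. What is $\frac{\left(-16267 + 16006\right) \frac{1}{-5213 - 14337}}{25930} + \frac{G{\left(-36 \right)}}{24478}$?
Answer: $\frac{328494806379}{6204334628500} \approx 0.052946$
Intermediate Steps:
$G{\left(l \right)} = l^{2}$ ($G{\left(l \right)} = l l = l^{2}$)
$\frac{\left(-16267 + 16006\right) \frac{1}{-5213 - 14337}}{25930} + \frac{G{\left(-36 \right)}}{24478} = \frac{\left(-16267 + 16006\right) \frac{1}{-5213 - 14337}}{25930} + \frac{\left(-36\right)^{2}}{24478} = - \frac{261}{-19550} \cdot \frac{1}{25930} + 1296 \cdot \frac{1}{24478} = \left(-261\right) \left(- \frac{1}{19550}\right) \frac{1}{25930} + \frac{648}{12239} = \frac{261}{19550} \cdot \frac{1}{25930} + \frac{648}{12239} = \frac{261}{506931500} + \frac{648}{12239} = \frac{328494806379}{6204334628500}$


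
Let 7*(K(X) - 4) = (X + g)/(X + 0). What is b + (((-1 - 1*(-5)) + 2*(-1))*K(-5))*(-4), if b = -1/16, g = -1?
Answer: -18723/560 ≈ -33.434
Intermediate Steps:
b = -1/16 (b = -1*1/16 = -1/16 ≈ -0.062500)
K(X) = 4 + (-1 + X)/(7*X) (K(X) = 4 + ((X - 1)/(X + 0))/7 = 4 + ((-1 + X)/X)/7 = 4 + (-1 + X)/(7*X))
b + (((-1 - 1*(-5)) + 2*(-1))*K(-5))*(-4) = -1/16 + (((-1 - 1*(-5)) + 2*(-1))*((1/7)*(-1 + 29*(-5))/(-5)))*(-4) = -1/16 + (((-1 + 5) - 2)*((1/7)*(-1/5)*(-1 - 145)))*(-4) = -1/16 + ((4 - 2)*((1/7)*(-1/5)*(-146)))*(-4) = -1/16 + (2*(146/35))*(-4) = -1/16 + (292/35)*(-4) = -1/16 - 1168/35 = -18723/560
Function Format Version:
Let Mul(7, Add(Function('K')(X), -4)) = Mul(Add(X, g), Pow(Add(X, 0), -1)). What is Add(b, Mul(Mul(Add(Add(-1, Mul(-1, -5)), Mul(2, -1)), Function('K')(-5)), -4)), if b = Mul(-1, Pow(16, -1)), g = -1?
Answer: Rational(-18723, 560) ≈ -33.434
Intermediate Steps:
b = Rational(-1, 16) (b = Mul(-1, Rational(1, 16)) = Rational(-1, 16) ≈ -0.062500)
Function('K')(X) = Add(4, Mul(Rational(1, 7), Pow(X, -1), Add(-1, X))) (Function('K')(X) = Add(4, Mul(Rational(1, 7), Mul(Add(X, -1), Pow(Add(X, 0), -1)))) = Add(4, Mul(Rational(1, 7), Mul(Add(-1, X), Pow(X, -1)))) = Add(4, Mul(Rational(1, 7), Mul(Pow(X, -1), Add(-1, X)))) = Add(4, Mul(Rational(1, 7), Pow(X, -1), Add(-1, X))))
Add(b, Mul(Mul(Add(Add(-1, Mul(-1, -5)), Mul(2, -1)), Function('K')(-5)), -4)) = Add(Rational(-1, 16), Mul(Mul(Add(Add(-1, Mul(-1, -5)), Mul(2, -1)), Mul(Rational(1, 7), Pow(-5, -1), Add(-1, Mul(29, -5)))), -4)) = Add(Rational(-1, 16), Mul(Mul(Add(Add(-1, 5), -2), Mul(Rational(1, 7), Rational(-1, 5), Add(-1, -145))), -4)) = Add(Rational(-1, 16), Mul(Mul(Add(4, -2), Mul(Rational(1, 7), Rational(-1, 5), -146)), -4)) = Add(Rational(-1, 16), Mul(Mul(2, Rational(146, 35)), -4)) = Add(Rational(-1, 16), Mul(Rational(292, 35), -4)) = Add(Rational(-1, 16), Rational(-1168, 35)) = Rational(-18723, 560)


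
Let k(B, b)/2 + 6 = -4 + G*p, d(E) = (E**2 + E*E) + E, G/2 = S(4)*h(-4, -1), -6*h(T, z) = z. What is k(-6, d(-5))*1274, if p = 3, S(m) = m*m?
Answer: 15288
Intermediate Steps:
h(T, z) = -z/6
S(m) = m**2
G = 16/3 (G = 2*(4**2*(-1/6*(-1))) = 2*(16*(1/6)) = 2*(8/3) = 16/3 ≈ 5.3333)
d(E) = E + 2*E**2 (d(E) = (E**2 + E**2) + E = 2*E**2 + E = E + 2*E**2)
k(B, b) = 12 (k(B, b) = -12 + 2*(-4 + (16/3)*3) = -12 + 2*(-4 + 16) = -12 + 2*12 = -12 + 24 = 12)
k(-6, d(-5))*1274 = 12*1274 = 15288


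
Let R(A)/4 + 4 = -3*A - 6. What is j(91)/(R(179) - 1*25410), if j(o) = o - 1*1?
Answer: -45/13799 ≈ -0.0032611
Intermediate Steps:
j(o) = -1 + o (j(o) = o - 1 = -1 + o)
R(A) = -40 - 12*A (R(A) = -16 + 4*(-3*A - 6) = -16 + 4*(-6 - 3*A) = -16 + (-24 - 12*A) = -40 - 12*A)
j(91)/(R(179) - 1*25410) = (-1 + 91)/((-40 - 12*179) - 1*25410) = 90/((-40 - 2148) - 25410) = 90/(-2188 - 25410) = 90/(-27598) = 90*(-1/27598) = -45/13799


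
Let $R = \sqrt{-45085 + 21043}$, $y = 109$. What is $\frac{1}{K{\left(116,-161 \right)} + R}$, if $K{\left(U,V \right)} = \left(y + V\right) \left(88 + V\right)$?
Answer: $\frac{1898}{7216829} - \frac{i \sqrt{24042}}{14433658} \approx 0.000263 - 1.0743 \cdot 10^{-5} i$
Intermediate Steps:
$K{\left(U,V \right)} = \left(88 + V\right) \left(109 + V\right)$ ($K{\left(U,V \right)} = \left(109 + V\right) \left(88 + V\right) = \left(88 + V\right) \left(109 + V\right)$)
$R = i \sqrt{24042}$ ($R = \sqrt{-24042} = i \sqrt{24042} \approx 155.05 i$)
$\frac{1}{K{\left(116,-161 \right)} + R} = \frac{1}{\left(9592 + \left(-161\right)^{2} + 197 \left(-161\right)\right) + i \sqrt{24042}} = \frac{1}{\left(9592 + 25921 - 31717\right) + i \sqrt{24042}} = \frac{1}{3796 + i \sqrt{24042}}$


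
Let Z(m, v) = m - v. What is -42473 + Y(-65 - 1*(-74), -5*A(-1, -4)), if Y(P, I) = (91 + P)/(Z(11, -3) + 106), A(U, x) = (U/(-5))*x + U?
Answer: -254833/6 ≈ -42472.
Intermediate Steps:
A(U, x) = U - U*x/5 (A(U, x) = (U*(-1/5))*x + U = (-U/5)*x + U = -U*x/5 + U = U - U*x/5)
Y(P, I) = 91/120 + P/120 (Y(P, I) = (91 + P)/((11 - 1*(-3)) + 106) = (91 + P)/((11 + 3) + 106) = (91 + P)/(14 + 106) = (91 + P)/120 = (91 + P)*(1/120) = 91/120 + P/120)
-42473 + Y(-65 - 1*(-74), -5*A(-1, -4)) = -42473 + (91/120 + (-65 - 1*(-74))/120) = -42473 + (91/120 + (-65 + 74)/120) = -42473 + (91/120 + (1/120)*9) = -42473 + (91/120 + 3/40) = -42473 + 5/6 = -254833/6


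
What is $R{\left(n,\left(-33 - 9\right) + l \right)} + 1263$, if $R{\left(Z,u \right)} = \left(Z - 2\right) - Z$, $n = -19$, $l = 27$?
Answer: $1261$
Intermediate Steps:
$R{\left(Z,u \right)} = -2$ ($R{\left(Z,u \right)} = \left(Z - 2\right) - Z = \left(-2 + Z\right) - Z = -2$)
$R{\left(n,\left(-33 - 9\right) + l \right)} + 1263 = -2 + 1263 = 1261$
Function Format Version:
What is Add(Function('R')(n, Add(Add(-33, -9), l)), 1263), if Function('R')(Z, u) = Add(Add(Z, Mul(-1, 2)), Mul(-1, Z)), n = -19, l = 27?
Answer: 1261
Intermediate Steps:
Function('R')(Z, u) = -2 (Function('R')(Z, u) = Add(Add(Z, -2), Mul(-1, Z)) = Add(Add(-2, Z), Mul(-1, Z)) = -2)
Add(Function('R')(n, Add(Add(-33, -9), l)), 1263) = Add(-2, 1263) = 1261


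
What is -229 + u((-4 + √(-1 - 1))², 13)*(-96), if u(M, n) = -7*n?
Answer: 8507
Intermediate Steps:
-229 + u((-4 + √(-1 - 1))², 13)*(-96) = -229 - 7*13*(-96) = -229 - 91*(-96) = -229 + 8736 = 8507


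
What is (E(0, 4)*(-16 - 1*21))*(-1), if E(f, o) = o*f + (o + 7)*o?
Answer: 1628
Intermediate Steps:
E(f, o) = f*o + o*(7 + o) (E(f, o) = f*o + (7 + o)*o = f*o + o*(7 + o))
(E(0, 4)*(-16 - 1*21))*(-1) = ((4*(7 + 0 + 4))*(-16 - 1*21))*(-1) = ((4*11)*(-16 - 21))*(-1) = (44*(-37))*(-1) = -1628*(-1) = 1628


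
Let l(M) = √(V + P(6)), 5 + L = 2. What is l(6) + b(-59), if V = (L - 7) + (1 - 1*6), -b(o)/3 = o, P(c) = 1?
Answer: 177 + I*√14 ≈ 177.0 + 3.7417*I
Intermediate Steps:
b(o) = -3*o
L = -3 (L = -5 + 2 = -3)
V = -15 (V = (-3 - 7) + (1 - 1*6) = -10 + (1 - 6) = -10 - 5 = -15)
l(M) = I*√14 (l(M) = √(-15 + 1) = √(-14) = I*√14)
l(6) + b(-59) = I*√14 - 3*(-59) = I*√14 + 177 = 177 + I*√14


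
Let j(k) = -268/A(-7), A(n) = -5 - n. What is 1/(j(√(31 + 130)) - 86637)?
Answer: -1/86771 ≈ -1.1525e-5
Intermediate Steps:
j(k) = -134 (j(k) = -268/(-5 - 1*(-7)) = -268/(-5 + 7) = -268/2 = -268*½ = -134)
1/(j(√(31 + 130)) - 86637) = 1/(-134 - 86637) = 1/(-86771) = -1/86771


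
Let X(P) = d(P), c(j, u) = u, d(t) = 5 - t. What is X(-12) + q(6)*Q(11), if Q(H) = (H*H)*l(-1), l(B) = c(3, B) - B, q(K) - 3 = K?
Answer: 17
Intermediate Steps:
q(K) = 3 + K
X(P) = 5 - P
l(B) = 0 (l(B) = B - B = 0)
Q(H) = 0 (Q(H) = (H*H)*0 = H²*0 = 0)
X(-12) + q(6)*Q(11) = (5 - 1*(-12)) + (3 + 6)*0 = (5 + 12) + 9*0 = 17 + 0 = 17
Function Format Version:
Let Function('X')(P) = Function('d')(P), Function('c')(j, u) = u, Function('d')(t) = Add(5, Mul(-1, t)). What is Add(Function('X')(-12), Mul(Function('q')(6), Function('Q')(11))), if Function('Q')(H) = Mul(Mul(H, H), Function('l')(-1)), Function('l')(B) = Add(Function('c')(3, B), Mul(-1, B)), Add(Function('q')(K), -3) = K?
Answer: 17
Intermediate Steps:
Function('q')(K) = Add(3, K)
Function('X')(P) = Add(5, Mul(-1, P))
Function('l')(B) = 0 (Function('l')(B) = Add(B, Mul(-1, B)) = 0)
Function('Q')(H) = 0 (Function('Q')(H) = Mul(Mul(H, H), 0) = Mul(Pow(H, 2), 0) = 0)
Add(Function('X')(-12), Mul(Function('q')(6), Function('Q')(11))) = Add(Add(5, Mul(-1, -12)), Mul(Add(3, 6), 0)) = Add(Add(5, 12), Mul(9, 0)) = Add(17, 0) = 17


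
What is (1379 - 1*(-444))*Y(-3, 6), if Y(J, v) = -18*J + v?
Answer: 109380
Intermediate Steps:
Y(J, v) = v - 18*J
(1379 - 1*(-444))*Y(-3, 6) = (1379 - 1*(-444))*(6 - 18*(-3)) = (1379 + 444)*(6 + 54) = 1823*60 = 109380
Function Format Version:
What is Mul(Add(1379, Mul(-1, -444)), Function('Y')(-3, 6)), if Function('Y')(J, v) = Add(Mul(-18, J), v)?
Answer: 109380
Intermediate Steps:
Function('Y')(J, v) = Add(v, Mul(-18, J))
Mul(Add(1379, Mul(-1, -444)), Function('Y')(-3, 6)) = Mul(Add(1379, Mul(-1, -444)), Add(6, Mul(-18, -3))) = Mul(Add(1379, 444), Add(6, 54)) = Mul(1823, 60) = 109380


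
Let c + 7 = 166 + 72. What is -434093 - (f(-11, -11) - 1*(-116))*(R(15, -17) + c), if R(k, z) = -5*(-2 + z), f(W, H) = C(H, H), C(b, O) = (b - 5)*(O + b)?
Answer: -586661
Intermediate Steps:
c = 231 (c = -7 + (166 + 72) = -7 + 238 = 231)
C(b, O) = (-5 + b)*(O + b)
f(W, H) = -10*H + 2*H² (f(W, H) = H² - 5*H - 5*H + H*H = H² - 5*H - 5*H + H² = -10*H + 2*H²)
R(k, z) = 10 - 5*z
-434093 - (f(-11, -11) - 1*(-116))*(R(15, -17) + c) = -434093 - (2*(-11)*(-5 - 11) - 1*(-116))*((10 - 5*(-17)) + 231) = -434093 - (2*(-11)*(-16) + 116)*((10 + 85) + 231) = -434093 - (352 + 116)*(95 + 231) = -434093 - 468*326 = -434093 - 1*152568 = -434093 - 152568 = -586661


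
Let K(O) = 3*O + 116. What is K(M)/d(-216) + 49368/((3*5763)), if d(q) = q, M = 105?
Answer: 20993/24408 ≈ 0.86009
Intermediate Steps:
K(O) = 116 + 3*O
K(M)/d(-216) + 49368/((3*5763)) = (116 + 3*105)/(-216) + 49368/((3*5763)) = (116 + 315)*(-1/216) + 49368/17289 = 431*(-1/216) + 49368*(1/17289) = -431/216 + 968/339 = 20993/24408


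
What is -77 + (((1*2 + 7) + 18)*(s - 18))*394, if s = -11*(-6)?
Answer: 510547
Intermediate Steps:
s = 66
-77 + (((1*2 + 7) + 18)*(s - 18))*394 = -77 + (((1*2 + 7) + 18)*(66 - 18))*394 = -77 + (((2 + 7) + 18)*48)*394 = -77 + ((9 + 18)*48)*394 = -77 + (27*48)*394 = -77 + 1296*394 = -77 + 510624 = 510547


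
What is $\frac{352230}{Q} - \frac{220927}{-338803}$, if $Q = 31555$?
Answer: $\frac{25261586435}{2138185733} \approx 11.814$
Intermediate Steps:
$\frac{352230}{Q} - \frac{220927}{-338803} = \frac{352230}{31555} - \frac{220927}{-338803} = 352230 \cdot \frac{1}{31555} - - \frac{220927}{338803} = \frac{70446}{6311} + \frac{220927}{338803} = \frac{25261586435}{2138185733}$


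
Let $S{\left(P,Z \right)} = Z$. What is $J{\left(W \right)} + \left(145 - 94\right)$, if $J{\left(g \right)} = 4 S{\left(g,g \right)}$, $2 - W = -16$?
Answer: $123$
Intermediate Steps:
$W = 18$ ($W = 2 - -16 = 2 + 16 = 18$)
$J{\left(g \right)} = 4 g$
$J{\left(W \right)} + \left(145 - 94\right) = 4 \cdot 18 + \left(145 - 94\right) = 72 + 51 = 123$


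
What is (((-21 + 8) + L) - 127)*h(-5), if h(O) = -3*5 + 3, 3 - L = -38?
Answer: 1188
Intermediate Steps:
L = 41 (L = 3 - 1*(-38) = 3 + 38 = 41)
h(O) = -12 (h(O) = -15 + 3 = -12)
(((-21 + 8) + L) - 127)*h(-5) = (((-21 + 8) + 41) - 127)*(-12) = ((-13 + 41) - 127)*(-12) = (28 - 127)*(-12) = -99*(-12) = 1188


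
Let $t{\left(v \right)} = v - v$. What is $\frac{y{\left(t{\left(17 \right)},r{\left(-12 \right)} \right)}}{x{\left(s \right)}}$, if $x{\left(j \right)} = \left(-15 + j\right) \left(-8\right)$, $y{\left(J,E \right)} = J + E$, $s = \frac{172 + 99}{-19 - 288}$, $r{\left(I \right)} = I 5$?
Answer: $- \frac{4605}{9752} \approx -0.47221$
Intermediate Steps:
$r{\left(I \right)} = 5 I$
$t{\left(v \right)} = 0$
$s = - \frac{271}{307}$ ($s = \frac{271}{-307} = 271 \left(- \frac{1}{307}\right) = - \frac{271}{307} \approx -0.88274$)
$y{\left(J,E \right)} = E + J$
$x{\left(j \right)} = 120 - 8 j$
$\frac{y{\left(t{\left(17 \right)},r{\left(-12 \right)} \right)}}{x{\left(s \right)}} = \frac{5 \left(-12\right) + 0}{120 - - \frac{2168}{307}} = \frac{-60 + 0}{120 + \frac{2168}{307}} = - \frac{60}{\frac{39008}{307}} = \left(-60\right) \frac{307}{39008} = - \frac{4605}{9752}$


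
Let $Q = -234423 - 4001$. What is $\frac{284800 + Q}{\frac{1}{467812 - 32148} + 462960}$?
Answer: $\frac{20204353664}{201695005441} \approx 0.10017$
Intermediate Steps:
$Q = -238424$ ($Q = -234423 - 4001 = -238424$)
$\frac{284800 + Q}{\frac{1}{467812 - 32148} + 462960} = \frac{284800 - 238424}{\frac{1}{467812 - 32148} + 462960} = \frac{46376}{\frac{1}{467812 - 32148} + 462960} = \frac{46376}{\frac{1}{435664} + 462960} = \frac{46376}{\frac{201695005441}{435664}} = 46376 \cdot \frac{435664}{201695005441} = \frac{20204353664}{201695005441}$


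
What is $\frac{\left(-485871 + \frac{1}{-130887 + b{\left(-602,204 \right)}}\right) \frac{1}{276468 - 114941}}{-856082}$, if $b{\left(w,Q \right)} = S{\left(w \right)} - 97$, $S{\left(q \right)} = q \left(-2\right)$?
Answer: $\frac{63056338381}{17946024759232920} \approx 3.5137 \cdot 10^{-6}$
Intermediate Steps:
$S{\left(q \right)} = - 2 q$
$b{\left(w,Q \right)} = -97 - 2 w$ ($b{\left(w,Q \right)} = - 2 w - 97 = -97 - 2 w$)
$\frac{\left(-485871 + \frac{1}{-130887 + b{\left(-602,204 \right)}}\right) \frac{1}{276468 - 114941}}{-856082} = \frac{\left(-485871 + \frac{1}{-130887 - -1107}\right) \frac{1}{276468 - 114941}}{-856082} = \frac{-485871 + \frac{1}{-130887 + \left(-97 + 1204\right)}}{161527} \left(- \frac{1}{856082}\right) = \left(-485871 + \frac{1}{-130887 + 1107}\right) \frac{1}{161527} \left(- \frac{1}{856082}\right) = \left(-485871 + \frac{1}{-129780}\right) \frac{1}{161527} \left(- \frac{1}{856082}\right) = \left(-485871 - \frac{1}{129780}\right) \frac{1}{161527} \left(- \frac{1}{856082}\right) = \left(- \frac{63056338381}{129780}\right) \frac{1}{161527} \left(- \frac{1}{856082}\right) = \left(- \frac{63056338381}{20962974060}\right) \left(- \frac{1}{856082}\right) = \frac{63056338381}{17946024759232920}$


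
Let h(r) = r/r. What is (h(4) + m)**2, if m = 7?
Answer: 64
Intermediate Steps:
h(r) = 1
(h(4) + m)**2 = (1 + 7)**2 = 8**2 = 64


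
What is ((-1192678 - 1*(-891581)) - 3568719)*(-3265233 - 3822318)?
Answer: 27427518260616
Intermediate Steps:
((-1192678 - 1*(-891581)) - 3568719)*(-3265233 - 3822318) = ((-1192678 + 891581) - 3568719)*(-7087551) = (-301097 - 3568719)*(-7087551) = -3869816*(-7087551) = 27427518260616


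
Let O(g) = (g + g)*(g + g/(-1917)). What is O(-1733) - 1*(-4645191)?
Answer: 20413434595/1917 ≈ 1.0649e+7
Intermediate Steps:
O(g) = 3832*g**2/1917 (O(g) = (2*g)*(g + g*(-1/1917)) = (2*g)*(g - g/1917) = (2*g)*(1916*g/1917) = 3832*g**2/1917)
O(-1733) - 1*(-4645191) = (3832/1917)*(-1733)**2 - 1*(-4645191) = (3832/1917)*3003289 + 4645191 = 11508603448/1917 + 4645191 = 20413434595/1917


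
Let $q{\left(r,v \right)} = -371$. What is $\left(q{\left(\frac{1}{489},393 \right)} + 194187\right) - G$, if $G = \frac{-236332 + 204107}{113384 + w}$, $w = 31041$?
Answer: $\frac{1119676321}{5777} \approx 1.9382 \cdot 10^{5}$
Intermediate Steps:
$G = - \frac{1289}{5777}$ ($G = \frac{-236332 + 204107}{113384 + 31041} = - \frac{32225}{144425} = \left(-32225\right) \frac{1}{144425} = - \frac{1289}{5777} \approx -0.22313$)
$\left(q{\left(\frac{1}{489},393 \right)} + 194187\right) - G = \left(-371 + 194187\right) - - \frac{1289}{5777} = 193816 + \frac{1289}{5777} = \frac{1119676321}{5777}$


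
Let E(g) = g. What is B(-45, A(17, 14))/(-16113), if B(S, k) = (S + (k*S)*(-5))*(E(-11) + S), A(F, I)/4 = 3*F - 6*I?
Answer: -555240/5371 ≈ -103.38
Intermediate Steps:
A(F, I) = -24*I + 12*F (A(F, I) = 4*(3*F - 6*I) = 4*(-6*I + 3*F) = -24*I + 12*F)
B(S, k) = (-11 + S)*(S - 5*S*k) (B(S, k) = (S + (k*S)*(-5))*(-11 + S) = (S + (S*k)*(-5))*(-11 + S) = (S - 5*S*k)*(-11 + S) = (-11 + S)*(S - 5*S*k))
B(-45, A(17, 14))/(-16113) = -45*(-11 - 45 + 55*(-24*14 + 12*17) - 5*(-45)*(-24*14 + 12*17))/(-16113) = -45*(-11 - 45 + 55*(-336 + 204) - 5*(-45)*(-336 + 204))*(-1/16113) = -45*(-11 - 45 + 55*(-132) - 5*(-45)*(-132))*(-1/16113) = -45*(-11 - 45 - 7260 - 29700)*(-1/16113) = -45*(-37016)*(-1/16113) = 1665720*(-1/16113) = -555240/5371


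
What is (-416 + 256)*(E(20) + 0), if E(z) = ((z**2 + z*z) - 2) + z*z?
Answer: -191680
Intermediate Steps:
E(z) = -2 + 3*z**2 (E(z) = ((z**2 + z**2) - 2) + z**2 = (2*z**2 - 2) + z**2 = (-2 + 2*z**2) + z**2 = -2 + 3*z**2)
(-416 + 256)*(E(20) + 0) = (-416 + 256)*((-2 + 3*20**2) + 0) = -160*((-2 + 3*400) + 0) = -160*((-2 + 1200) + 0) = -160*(1198 + 0) = -160*1198 = -191680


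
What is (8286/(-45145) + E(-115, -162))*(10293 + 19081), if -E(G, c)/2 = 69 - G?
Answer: -488244229604/45145 ≈ -1.0815e+7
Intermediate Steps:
E(G, c) = -138 + 2*G (E(G, c) = -2*(69 - G) = -138 + 2*G)
(8286/(-45145) + E(-115, -162))*(10293 + 19081) = (8286/(-45145) + (-138 + 2*(-115)))*(10293 + 19081) = (8286*(-1/45145) + (-138 - 230))*29374 = (-8286/45145 - 368)*29374 = -16621646/45145*29374 = -488244229604/45145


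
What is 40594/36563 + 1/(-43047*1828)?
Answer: 3194338413541/2877139398708 ≈ 1.1102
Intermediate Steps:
40594/36563 + 1/(-43047*1828) = 40594*(1/36563) - 1/43047*1/1828 = 40594/36563 - 1/78689916 = 3194338413541/2877139398708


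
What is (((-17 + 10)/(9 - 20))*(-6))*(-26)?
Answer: 1092/11 ≈ 99.273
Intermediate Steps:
(((-17 + 10)/(9 - 20))*(-6))*(-26) = (-7/(-11)*(-6))*(-26) = (-7*(-1/11)*(-6))*(-26) = ((7/11)*(-6))*(-26) = -42/11*(-26) = 1092/11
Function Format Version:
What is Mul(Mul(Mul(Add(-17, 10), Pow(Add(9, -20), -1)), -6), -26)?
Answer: Rational(1092, 11) ≈ 99.273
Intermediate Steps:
Mul(Mul(Mul(Add(-17, 10), Pow(Add(9, -20), -1)), -6), -26) = Mul(Mul(Mul(-7, Pow(-11, -1)), -6), -26) = Mul(Mul(Mul(-7, Rational(-1, 11)), -6), -26) = Mul(Mul(Rational(7, 11), -6), -26) = Mul(Rational(-42, 11), -26) = Rational(1092, 11)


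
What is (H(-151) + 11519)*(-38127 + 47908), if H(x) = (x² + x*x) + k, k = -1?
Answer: 558690720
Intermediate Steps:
H(x) = -1 + 2*x² (H(x) = (x² + x*x) - 1 = (x² + x²) - 1 = 2*x² - 1 = -1 + 2*x²)
(H(-151) + 11519)*(-38127 + 47908) = ((-1 + 2*(-151)²) + 11519)*(-38127 + 47908) = ((-1 + 2*22801) + 11519)*9781 = ((-1 + 45602) + 11519)*9781 = (45601 + 11519)*9781 = 57120*9781 = 558690720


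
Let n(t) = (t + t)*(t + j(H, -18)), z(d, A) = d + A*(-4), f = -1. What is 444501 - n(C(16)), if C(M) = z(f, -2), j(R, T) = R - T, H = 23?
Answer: 443829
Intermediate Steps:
z(d, A) = d - 4*A
C(M) = 7 (C(M) = -1 - 4*(-2) = -1 + 8 = 7)
n(t) = 2*t*(41 + t) (n(t) = (t + t)*(t + (23 - 1*(-18))) = (2*t)*(t + (23 + 18)) = (2*t)*(t + 41) = (2*t)*(41 + t) = 2*t*(41 + t))
444501 - n(C(16)) = 444501 - 2*7*(41 + 7) = 444501 - 2*7*48 = 444501 - 1*672 = 444501 - 672 = 443829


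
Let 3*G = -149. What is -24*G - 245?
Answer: 947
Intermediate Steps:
G = -149/3 (G = (1/3)*(-149) = -149/3 ≈ -49.667)
-24*G - 245 = -24*(-149/3) - 245 = 1192 - 245 = 947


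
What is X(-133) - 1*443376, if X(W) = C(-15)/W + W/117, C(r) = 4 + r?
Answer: -6899390338/15561 ≈ -4.4338e+5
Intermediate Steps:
X(W) = -11/W + W/117 (X(W) = (4 - 15)/W + W/117 = -11/W + W*(1/117) = -11/W + W/117)
X(-133) - 1*443376 = (-11/(-133) + (1/117)*(-133)) - 1*443376 = (-11*(-1/133) - 133/117) - 443376 = (11/133 - 133/117) - 443376 = -16402/15561 - 443376 = -6899390338/15561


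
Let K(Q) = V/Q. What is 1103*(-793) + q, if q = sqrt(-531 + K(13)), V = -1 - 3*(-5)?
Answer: -874679 + 83*I*sqrt(13)/13 ≈ -8.7468e+5 + 23.02*I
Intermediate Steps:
V = 14 (V = -1 + 15 = 14)
K(Q) = 14/Q
q = 83*I*sqrt(13)/13 (q = sqrt(-531 + 14/13) = sqrt(-6889/13) = 83*I*sqrt(13)/13 ≈ 23.02*I)
1103*(-793) + q = 1103*(-793) + 83*I*sqrt(13)/13 = -874679 + 83*I*sqrt(13)/13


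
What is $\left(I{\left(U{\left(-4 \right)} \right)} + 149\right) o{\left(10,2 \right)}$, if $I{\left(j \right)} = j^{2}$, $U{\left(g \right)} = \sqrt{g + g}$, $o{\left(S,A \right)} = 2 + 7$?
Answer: $1269$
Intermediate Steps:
$o{\left(S,A \right)} = 9$
$U{\left(g \right)} = \sqrt{2} \sqrt{g}$ ($U{\left(g \right)} = \sqrt{2 g} = \sqrt{2} \sqrt{g}$)
$\left(I{\left(U{\left(-4 \right)} \right)} + 149\right) o{\left(10,2 \right)} = \left(\left(\sqrt{2} \sqrt{-4}\right)^{2} + 149\right) 9 = \left(\left(\sqrt{2} \cdot 2 i\right)^{2} + 149\right) 9 = \left(\left(2 i \sqrt{2}\right)^{2} + 149\right) 9 = \left(-8 + 149\right) 9 = 141 \cdot 9 = 1269$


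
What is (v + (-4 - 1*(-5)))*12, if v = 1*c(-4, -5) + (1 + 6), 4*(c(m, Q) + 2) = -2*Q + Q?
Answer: 87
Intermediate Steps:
c(m, Q) = -2 - Q/4 (c(m, Q) = -2 + (-2*Q + Q)/4 = -2 + (-Q)/4 = -2 - Q/4)
v = 25/4 (v = 1*(-2 - ¼*(-5)) + (1 + 6) = 1*(-2 + 5/4) + 7 = 1*(-¾) + 7 = -¾ + 7 = 25/4 ≈ 6.2500)
(v + (-4 - 1*(-5)))*12 = (25/4 + (-4 - 1*(-5)))*12 = (25/4 + (-4 + 5))*12 = (25/4 + 1)*12 = (29/4)*12 = 87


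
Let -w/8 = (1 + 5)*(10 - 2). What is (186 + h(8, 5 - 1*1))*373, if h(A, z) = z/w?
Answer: 6659915/96 ≈ 69374.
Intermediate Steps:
w = -384 (w = -8*(1 + 5)*(10 - 2) = -48*8 = -8*48 = -384)
h(A, z) = -z/384 (h(A, z) = z/(-384) = z*(-1/384) = -z/384)
(186 + h(8, 5 - 1*1))*373 = (186 - (5 - 1*1)/384)*373 = (186 - (5 - 1)/384)*373 = (186 - 1/384*4)*373 = (186 - 1/96)*373 = (17855/96)*373 = 6659915/96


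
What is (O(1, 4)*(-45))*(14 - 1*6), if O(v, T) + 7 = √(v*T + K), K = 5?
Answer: 1440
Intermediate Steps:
O(v, T) = -7 + √(5 + T*v) (O(v, T) = -7 + √(v*T + 5) = -7 + √(T*v + 5) = -7 + √(5 + T*v))
(O(1, 4)*(-45))*(14 - 1*6) = ((-7 + √(5 + 4*1))*(-45))*(14 - 1*6) = ((-7 + √(5 + 4))*(-45))*(14 - 6) = ((-7 + √9)*(-45))*8 = ((-7 + 3)*(-45))*8 = -4*(-45)*8 = 180*8 = 1440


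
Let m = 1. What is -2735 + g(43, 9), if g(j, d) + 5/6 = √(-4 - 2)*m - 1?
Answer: -16421/6 + I*√6 ≈ -2736.8 + 2.4495*I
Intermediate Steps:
g(j, d) = -11/6 + I*√6 (g(j, d) = -⅚ + (√(-4 - 2)*1 - 1) = -⅚ + (√(-6)*1 - 1) = -⅚ + ((I*√6)*1 - 1) = -⅚ + (I*√6 - 1) = -⅚ + (-1 + I*√6) = -11/6 + I*√6)
-2735 + g(43, 9) = -2735 + (-11/6 + I*√6) = -16421/6 + I*√6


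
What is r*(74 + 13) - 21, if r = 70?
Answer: 6069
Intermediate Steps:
r*(74 + 13) - 21 = 70*(74 + 13) - 21 = 70*87 - 21 = 6090 - 21 = 6069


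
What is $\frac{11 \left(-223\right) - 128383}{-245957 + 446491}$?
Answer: $- \frac{65418}{100267} \approx -0.65244$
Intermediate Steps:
$\frac{11 \left(-223\right) - 128383}{-245957 + 446491} = \frac{-2453 - 128383}{200534} = \left(-130836\right) \frac{1}{200534} = - \frac{65418}{100267}$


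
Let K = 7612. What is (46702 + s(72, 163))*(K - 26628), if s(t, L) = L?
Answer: -891184840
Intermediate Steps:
(46702 + s(72, 163))*(K - 26628) = (46702 + 163)*(7612 - 26628) = 46865*(-19016) = -891184840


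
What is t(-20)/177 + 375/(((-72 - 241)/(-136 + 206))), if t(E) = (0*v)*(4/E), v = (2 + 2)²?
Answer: -26250/313 ≈ -83.866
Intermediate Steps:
v = 16 (v = 4² = 16)
t(E) = 0 (t(E) = (0*16)*(4/E) = 0*(4/E) = 0)
t(-20)/177 + 375/(((-72 - 241)/(-136 + 206))) = 0/177 + 375/(((-72 - 241)/(-136 + 206))) = 0*(1/177) + 375/((-313/70)) = 0 + 375/((-313*1/70)) = 0 + 375/(-313/70) = 0 + 375*(-70/313) = 0 - 26250/313 = -26250/313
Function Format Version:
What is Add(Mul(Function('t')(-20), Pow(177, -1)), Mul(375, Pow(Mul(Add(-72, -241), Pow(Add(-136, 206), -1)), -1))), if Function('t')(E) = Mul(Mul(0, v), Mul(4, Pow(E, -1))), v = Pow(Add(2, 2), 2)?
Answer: Rational(-26250, 313) ≈ -83.866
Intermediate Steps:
v = 16 (v = Pow(4, 2) = 16)
Function('t')(E) = 0 (Function('t')(E) = Mul(Mul(0, 16), Mul(4, Pow(E, -1))) = Mul(0, Mul(4, Pow(E, -1))) = 0)
Add(Mul(Function('t')(-20), Pow(177, -1)), Mul(375, Pow(Mul(Add(-72, -241), Pow(Add(-136, 206), -1)), -1))) = Add(Mul(0, Pow(177, -1)), Mul(375, Pow(Mul(Add(-72, -241), Pow(Add(-136, 206), -1)), -1))) = Add(Mul(0, Rational(1, 177)), Mul(375, Pow(Mul(-313, Pow(70, -1)), -1))) = Add(0, Mul(375, Pow(Mul(-313, Rational(1, 70)), -1))) = Add(0, Mul(375, Pow(Rational(-313, 70), -1))) = Add(0, Mul(375, Rational(-70, 313))) = Add(0, Rational(-26250, 313)) = Rational(-26250, 313)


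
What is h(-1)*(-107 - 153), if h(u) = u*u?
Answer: -260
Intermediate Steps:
h(u) = u²
h(-1)*(-107 - 153) = (-1)²*(-107 - 153) = 1*(-260) = -260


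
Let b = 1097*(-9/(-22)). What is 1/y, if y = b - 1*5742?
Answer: -22/116451 ≈ -0.00018892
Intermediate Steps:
b = 9873/22 (b = 1097*(-9*(-1/22)) = 1097*(9/22) = 9873/22 ≈ 448.77)
y = -116451/22 (y = 9873/22 - 1*5742 = 9873/22 - 5742 = -116451/22 ≈ -5293.2)
1/y = 1/(-116451/22) = -22/116451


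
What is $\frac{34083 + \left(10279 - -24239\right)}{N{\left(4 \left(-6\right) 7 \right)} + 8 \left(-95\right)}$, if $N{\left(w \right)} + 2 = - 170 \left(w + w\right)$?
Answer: $\frac{22867}{18786} \approx 1.2172$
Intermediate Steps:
$N{\left(w \right)} = -2 - 340 w$ ($N{\left(w \right)} = -2 - 170 \left(w + w\right) = -2 - 170 \cdot 2 w = -2 - 340 w$)
$\frac{34083 + \left(10279 - -24239\right)}{N{\left(4 \left(-6\right) 7 \right)} + 8 \left(-95\right)} = \frac{34083 + \left(10279 - -24239\right)}{\left(-2 - 340 \cdot 4 \left(-6\right) 7\right) + 8 \left(-95\right)} = \frac{34083 + \left(10279 + 24239\right)}{\left(-2 - 340 \left(\left(-24\right) 7\right)\right) - 760} = \frac{34083 + 34518}{\left(-2 - -57120\right) - 760} = \frac{68601}{\left(-2 + 57120\right) - 760} = \frac{68601}{57118 - 760} = \frac{68601}{56358} = 68601 \cdot \frac{1}{56358} = \frac{22867}{18786}$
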